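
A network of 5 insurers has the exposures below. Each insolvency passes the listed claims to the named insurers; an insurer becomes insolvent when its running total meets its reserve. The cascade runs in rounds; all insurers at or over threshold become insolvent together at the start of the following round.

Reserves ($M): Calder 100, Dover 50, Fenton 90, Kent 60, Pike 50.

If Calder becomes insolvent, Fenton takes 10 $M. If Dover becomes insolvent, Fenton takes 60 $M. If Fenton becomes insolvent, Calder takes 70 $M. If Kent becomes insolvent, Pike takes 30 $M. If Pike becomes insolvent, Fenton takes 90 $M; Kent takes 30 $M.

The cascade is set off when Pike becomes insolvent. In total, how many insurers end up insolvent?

2

Round 1 — Pike becomes insolvent (initial).
  Fenton: +90 → 90 ≥ 90
  Kent: +30 → 30 < 60
Round 2 — Fenton becomes insolvent.
  Calder: +70 → 70 < 100
No further insolvencies.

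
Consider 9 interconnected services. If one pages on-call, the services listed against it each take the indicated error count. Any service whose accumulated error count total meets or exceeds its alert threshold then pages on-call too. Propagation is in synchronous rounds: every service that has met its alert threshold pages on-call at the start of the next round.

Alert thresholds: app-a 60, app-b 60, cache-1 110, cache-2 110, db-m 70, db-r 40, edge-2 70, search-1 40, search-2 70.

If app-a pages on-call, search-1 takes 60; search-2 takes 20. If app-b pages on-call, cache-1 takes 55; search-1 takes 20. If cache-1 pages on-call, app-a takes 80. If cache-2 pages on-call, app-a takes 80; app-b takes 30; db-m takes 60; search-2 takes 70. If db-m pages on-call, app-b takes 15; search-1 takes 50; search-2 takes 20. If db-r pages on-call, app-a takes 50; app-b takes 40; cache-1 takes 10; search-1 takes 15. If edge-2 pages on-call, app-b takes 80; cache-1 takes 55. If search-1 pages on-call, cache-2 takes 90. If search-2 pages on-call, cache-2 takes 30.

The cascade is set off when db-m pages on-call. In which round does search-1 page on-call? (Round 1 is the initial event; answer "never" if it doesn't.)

Round 1 — db-m pages on-call (initial).
  app-b: +15 → 15 < 60
  search-1: +50 → 50 ≥ 40
  search-2: +20 → 20 < 70
Round 2 — search-1 pages on-call.
  cache-2: +90 → 90 < 110
No further pages.

2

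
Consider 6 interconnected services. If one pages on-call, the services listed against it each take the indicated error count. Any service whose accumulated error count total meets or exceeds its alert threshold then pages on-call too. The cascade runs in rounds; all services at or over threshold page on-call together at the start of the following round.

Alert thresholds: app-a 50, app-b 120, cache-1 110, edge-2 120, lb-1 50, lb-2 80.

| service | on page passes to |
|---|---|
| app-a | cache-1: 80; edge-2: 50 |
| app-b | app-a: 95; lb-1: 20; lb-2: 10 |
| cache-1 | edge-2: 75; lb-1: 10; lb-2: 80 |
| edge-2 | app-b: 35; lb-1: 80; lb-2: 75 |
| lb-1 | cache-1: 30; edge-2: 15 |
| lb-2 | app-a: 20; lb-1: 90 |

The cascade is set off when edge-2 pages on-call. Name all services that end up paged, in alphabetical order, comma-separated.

Round 1 — edge-2 pages on-call (initial).
  app-b: +35 → 35 < 120
  lb-1: +80 → 80 ≥ 50
  lb-2: +75 → 75 < 80
Round 2 — lb-1 pages on-call.
  cache-1: +30 → 30 < 110
No further pages.

edge-2, lb-1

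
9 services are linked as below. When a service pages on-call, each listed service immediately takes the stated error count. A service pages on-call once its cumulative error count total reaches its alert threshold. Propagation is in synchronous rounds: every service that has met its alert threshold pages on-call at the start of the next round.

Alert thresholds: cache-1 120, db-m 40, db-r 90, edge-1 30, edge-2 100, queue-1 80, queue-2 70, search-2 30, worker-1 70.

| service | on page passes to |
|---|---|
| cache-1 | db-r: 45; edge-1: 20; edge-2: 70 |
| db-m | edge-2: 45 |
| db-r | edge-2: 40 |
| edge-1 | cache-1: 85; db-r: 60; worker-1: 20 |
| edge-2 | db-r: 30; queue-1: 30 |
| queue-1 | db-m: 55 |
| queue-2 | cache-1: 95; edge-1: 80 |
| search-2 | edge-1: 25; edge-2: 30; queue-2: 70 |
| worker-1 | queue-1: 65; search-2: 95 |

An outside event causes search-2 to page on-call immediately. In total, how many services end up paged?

6

Round 1 — search-2 pages on-call (initial).
  edge-1: +25 → 25 < 30
  edge-2: +30 → 30 < 100
  queue-2: +70 → 70 ≥ 70
Round 2 — queue-2 pages on-call.
  cache-1: +95 → 95 < 120
  edge-1: +80 → 105 ≥ 30
Round 3 — edge-1 pages on-call.
  cache-1: +85 → 180 ≥ 120
  db-r: +60 → 60 < 90
  worker-1: +20 → 20 < 70
Round 4 — cache-1 pages on-call.
  db-r: +45 → 105 ≥ 90
  edge-2: +70 → 100 ≥ 100
Round 5 — db-r, edge-2 page on-call.
  queue-1: +30 → 30 < 80
No further pages.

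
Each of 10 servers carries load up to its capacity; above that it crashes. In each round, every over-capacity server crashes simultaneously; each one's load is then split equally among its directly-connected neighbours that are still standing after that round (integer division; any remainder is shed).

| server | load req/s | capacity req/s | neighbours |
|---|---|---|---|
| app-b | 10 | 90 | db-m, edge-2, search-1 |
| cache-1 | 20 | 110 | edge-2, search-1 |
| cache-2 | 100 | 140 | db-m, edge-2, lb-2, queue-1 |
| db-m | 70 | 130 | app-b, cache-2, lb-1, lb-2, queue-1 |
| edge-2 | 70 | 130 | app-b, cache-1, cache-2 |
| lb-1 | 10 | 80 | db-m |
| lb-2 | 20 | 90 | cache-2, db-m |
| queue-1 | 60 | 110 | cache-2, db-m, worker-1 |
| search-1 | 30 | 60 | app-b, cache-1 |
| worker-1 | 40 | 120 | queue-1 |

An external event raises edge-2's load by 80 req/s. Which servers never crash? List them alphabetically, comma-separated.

app-b, cache-1, db-m, lb-1, lb-2, queue-1, search-1, worker-1

Round 1 — edge-2 at 150 > 130. edge-2 crashes.
  edge-2 sheds 150 req/s to app-b, cache-1, cache-2: 50 each.
    app-b: 10+50 = 60 ≤ 90
    cache-1: 20+50 = 70 ≤ 110
    cache-2: 100+50 = 150 > 140
Round 2 — cache-2 crashes.
  cache-2 sheds 150 req/s to db-m, lb-2, queue-1: 50 each.
    db-m: 70+50 = 120 ≤ 130
    lb-2: 20+50 = 70 ≤ 90
    queue-1: 60+50 = 110 ≤ 110
No further crashes.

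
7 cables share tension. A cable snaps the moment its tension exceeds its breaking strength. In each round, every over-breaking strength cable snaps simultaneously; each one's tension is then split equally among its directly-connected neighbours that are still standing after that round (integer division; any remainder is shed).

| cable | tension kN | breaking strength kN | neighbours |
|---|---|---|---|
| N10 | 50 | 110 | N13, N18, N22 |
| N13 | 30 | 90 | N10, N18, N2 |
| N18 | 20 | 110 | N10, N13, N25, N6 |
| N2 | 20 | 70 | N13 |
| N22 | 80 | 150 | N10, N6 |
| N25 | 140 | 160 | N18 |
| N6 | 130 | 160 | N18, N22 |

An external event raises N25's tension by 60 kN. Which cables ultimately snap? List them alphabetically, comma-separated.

N10, N13, N18, N2, N22, N25, N6

Round 1 — N25 at 200 > 160. N25 snaps.
  N25 sheds 200 kN to N18: 200 each.
    N18: 20+200 = 220 > 110
Round 2 — N18 snaps.
  N18 sheds 220 kN to N10, N13, N6: 73 each (1 lost).
    N10: 50+73 = 123 > 110
    N13: 30+73 = 103 > 90
    N6: 130+73 = 203 > 160
Round 3 — N10, N13, N6 snap.
  N10 sheds 123 kN to N22: 123 each.
    N22: 80+123 = 203 > 150
  N13 sheds 103 kN to N2: 103 each.
    N2: 20+103 = 123 > 70
  N6 sheds 203 kN to N22: 203 each.
    N22: 203+203 = 406 > 150
Round 4 — N2, N22 snap.
  N2 sheds 123 kN: no online neighbours, lost.
  N22 sheds 406 kN: no online neighbours, lost.
No further breaks.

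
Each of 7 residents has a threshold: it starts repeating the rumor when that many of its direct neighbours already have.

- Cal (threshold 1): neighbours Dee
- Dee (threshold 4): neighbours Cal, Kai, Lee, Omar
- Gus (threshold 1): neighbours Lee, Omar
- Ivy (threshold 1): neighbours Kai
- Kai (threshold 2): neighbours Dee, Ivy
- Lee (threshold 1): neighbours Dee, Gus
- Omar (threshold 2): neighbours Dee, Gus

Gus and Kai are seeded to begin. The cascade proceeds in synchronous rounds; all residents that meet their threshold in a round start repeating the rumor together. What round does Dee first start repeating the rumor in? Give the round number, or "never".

Round 1 — Gus, Kai start repeating the rumor (initial).
Round 2 — checking thresholds:
  Dee: 1 of 4 neighbours < 4, not yet.
  Ivy: 1 of 1 neighbours ≥ 1, starts repeating the rumor.
  Lee: 1 of 2 neighbours ≥ 1, starts repeating the rumor.
  Omar: 1 of 2 neighbours < 2, not yet.
Round 3 — no new spreads; cascade stops.

never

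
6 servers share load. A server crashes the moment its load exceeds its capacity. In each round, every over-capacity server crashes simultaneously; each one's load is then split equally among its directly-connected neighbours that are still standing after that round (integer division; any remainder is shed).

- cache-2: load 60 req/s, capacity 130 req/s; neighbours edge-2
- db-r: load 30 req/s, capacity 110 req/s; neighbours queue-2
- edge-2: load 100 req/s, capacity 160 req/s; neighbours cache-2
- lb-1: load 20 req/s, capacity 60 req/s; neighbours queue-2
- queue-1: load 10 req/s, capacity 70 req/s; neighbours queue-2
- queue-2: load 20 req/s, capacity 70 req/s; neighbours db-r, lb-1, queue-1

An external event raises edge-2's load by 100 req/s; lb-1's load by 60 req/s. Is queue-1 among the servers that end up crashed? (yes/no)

no

Round 1 — edge-2 at 200 > 160; lb-1 at 80 > 60. edge-2, lb-1 crash.
  edge-2 sheds 200 req/s to cache-2: 200 each.
    cache-2: 60+200 = 260 > 130
  lb-1 sheds 80 req/s to queue-2: 80 each.
    queue-2: 20+80 = 100 > 70
Round 2 — cache-2, queue-2 crash.
  cache-2 sheds 260 req/s: no online neighbours, lost.
  queue-2 sheds 100 req/s to db-r, queue-1: 50 each.
    db-r: 30+50 = 80 ≤ 110
    queue-1: 10+50 = 60 ≤ 70
No further crashes.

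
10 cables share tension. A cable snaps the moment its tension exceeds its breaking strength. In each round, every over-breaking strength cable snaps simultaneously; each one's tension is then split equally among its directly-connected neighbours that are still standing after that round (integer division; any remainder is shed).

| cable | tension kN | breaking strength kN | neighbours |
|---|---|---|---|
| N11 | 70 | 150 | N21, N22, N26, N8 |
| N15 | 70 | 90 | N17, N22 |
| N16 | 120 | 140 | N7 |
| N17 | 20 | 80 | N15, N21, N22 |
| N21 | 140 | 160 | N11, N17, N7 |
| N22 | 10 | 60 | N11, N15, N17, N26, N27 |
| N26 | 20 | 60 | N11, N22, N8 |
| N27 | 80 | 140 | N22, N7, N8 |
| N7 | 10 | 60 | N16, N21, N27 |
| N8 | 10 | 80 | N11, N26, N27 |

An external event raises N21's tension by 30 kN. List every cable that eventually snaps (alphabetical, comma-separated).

Round 1 — N21 at 170 > 160. N21 snaps.
  N21 sheds 170 kN to N11, N17, N7: 56 each (2 lost).
    N11: 70+56 = 126 ≤ 150
    N17: 20+56 = 76 ≤ 80
    N7: 10+56 = 66 > 60
Round 2 — N7 snaps.
  N7 sheds 66 kN to N16, N27: 33 each.
    N16: 120+33 = 153 > 140
    N27: 80+33 = 113 ≤ 140
Round 3 — N16 snaps.
  N16 sheds 153 kN: no online neighbours, lost.
No further breaks.

N16, N21, N7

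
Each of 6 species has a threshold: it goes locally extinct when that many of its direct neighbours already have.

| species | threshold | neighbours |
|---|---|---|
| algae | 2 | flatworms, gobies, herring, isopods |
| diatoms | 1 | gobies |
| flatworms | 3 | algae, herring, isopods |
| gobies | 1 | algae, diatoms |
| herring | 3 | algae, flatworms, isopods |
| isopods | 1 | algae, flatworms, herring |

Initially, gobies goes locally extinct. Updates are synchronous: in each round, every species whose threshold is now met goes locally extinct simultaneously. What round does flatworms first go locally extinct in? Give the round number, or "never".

never

Round 1 — gobies goes locally extinct (initial).
Round 2 — checking thresholds:
  algae: 1 of 4 neighbours < 2, below threshold.
  diatoms: 1 of 1 neighbours ≥ 1, goes locally extinct.
Round 3 — no new extinctions; cascade stops.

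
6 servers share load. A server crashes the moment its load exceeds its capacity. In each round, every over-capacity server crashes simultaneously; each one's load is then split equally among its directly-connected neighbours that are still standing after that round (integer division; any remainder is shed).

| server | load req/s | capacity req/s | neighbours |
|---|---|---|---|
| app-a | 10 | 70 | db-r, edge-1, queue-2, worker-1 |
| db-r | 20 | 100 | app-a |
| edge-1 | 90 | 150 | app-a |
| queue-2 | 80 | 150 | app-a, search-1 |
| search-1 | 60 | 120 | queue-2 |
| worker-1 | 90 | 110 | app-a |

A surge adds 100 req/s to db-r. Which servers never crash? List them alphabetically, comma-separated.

edge-1, queue-2, search-1

Round 1 — db-r at 120 > 100. db-r crashes.
  db-r sheds 120 req/s to app-a: 120 each.
    app-a: 10+120 = 130 > 70
Round 2 — app-a crashes.
  app-a sheds 130 req/s to edge-1, queue-2, worker-1: 43 each (1 lost).
    edge-1: 90+43 = 133 ≤ 150
    queue-2: 80+43 = 123 ≤ 150
    worker-1: 90+43 = 133 > 110
Round 3 — worker-1 crashes.
  worker-1 sheds 133 req/s: no online neighbours, lost.
No further crashes.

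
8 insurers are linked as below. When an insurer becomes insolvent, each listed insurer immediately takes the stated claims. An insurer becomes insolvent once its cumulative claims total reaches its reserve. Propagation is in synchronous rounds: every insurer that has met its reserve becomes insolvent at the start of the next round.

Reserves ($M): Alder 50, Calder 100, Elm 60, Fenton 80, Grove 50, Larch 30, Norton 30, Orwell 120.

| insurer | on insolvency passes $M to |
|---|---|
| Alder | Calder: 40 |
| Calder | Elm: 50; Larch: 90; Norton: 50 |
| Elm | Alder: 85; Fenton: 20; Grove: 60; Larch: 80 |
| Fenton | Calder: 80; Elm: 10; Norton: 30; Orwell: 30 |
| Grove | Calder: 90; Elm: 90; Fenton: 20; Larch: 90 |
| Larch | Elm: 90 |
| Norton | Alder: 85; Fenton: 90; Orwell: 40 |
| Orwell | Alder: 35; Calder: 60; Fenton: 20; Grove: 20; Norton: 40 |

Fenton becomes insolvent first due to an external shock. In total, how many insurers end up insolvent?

7

Round 1 — Fenton becomes insolvent (initial).
  Calder: +80 → 80 < 100
  Elm: +10 → 10 < 60
  Norton: +30 → 30 ≥ 30
  Orwell: +30 → 30 < 120
Round 2 — Norton becomes insolvent.
  Alder: +85 → 85 ≥ 50
  Orwell: +40 → 70 < 120
Round 3 — Alder becomes insolvent.
  Calder: +40 → 120 ≥ 100
Round 4 — Calder becomes insolvent.
  Elm: +50 → 60 ≥ 60
  Larch: +90 → 90 ≥ 30
Round 5 — Elm, Larch become insolvent.
  Grove: +60 → 60 ≥ 50
Round 6 — Grove becomes insolvent.
No further insolvencies.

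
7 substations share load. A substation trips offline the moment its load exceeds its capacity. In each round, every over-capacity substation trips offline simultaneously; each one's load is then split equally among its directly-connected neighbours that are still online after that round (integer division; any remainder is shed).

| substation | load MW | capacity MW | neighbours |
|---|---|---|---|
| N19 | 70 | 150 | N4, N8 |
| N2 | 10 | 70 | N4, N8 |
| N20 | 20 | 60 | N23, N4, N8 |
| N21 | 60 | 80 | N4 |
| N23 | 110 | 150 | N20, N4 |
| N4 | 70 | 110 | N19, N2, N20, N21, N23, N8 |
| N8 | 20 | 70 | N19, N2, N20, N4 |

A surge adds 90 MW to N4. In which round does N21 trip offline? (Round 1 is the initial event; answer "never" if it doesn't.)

2

Round 1 — N4 at 160 > 110. N4 trips offline.
  N4 sheds 160 MW to N19, N2, N20, N21, N23, N8: 26 each (4 lost).
    N19: 70+26 = 96 ≤ 150
    N2: 10+26 = 36 ≤ 70
    N20: 20+26 = 46 ≤ 60
    N21: 60+26 = 86 > 80
    N23: 110+26 = 136 ≤ 150
    N8: 20+26 = 46 ≤ 70
Round 2 — N21 trips offline.
  N21 sheds 86 MW: no online neighbours, lost.
No further trips.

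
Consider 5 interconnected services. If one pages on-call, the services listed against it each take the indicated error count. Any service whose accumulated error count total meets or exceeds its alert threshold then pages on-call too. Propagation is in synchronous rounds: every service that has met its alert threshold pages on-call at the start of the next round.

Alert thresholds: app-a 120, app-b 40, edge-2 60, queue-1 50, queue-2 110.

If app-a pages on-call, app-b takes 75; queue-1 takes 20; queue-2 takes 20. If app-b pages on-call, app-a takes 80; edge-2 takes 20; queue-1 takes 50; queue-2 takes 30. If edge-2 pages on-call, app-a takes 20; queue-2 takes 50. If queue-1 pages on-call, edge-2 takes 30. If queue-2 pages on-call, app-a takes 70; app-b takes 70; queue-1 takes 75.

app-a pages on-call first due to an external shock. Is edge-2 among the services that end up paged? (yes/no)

Round 1 — app-a pages on-call (initial).
  app-b: +75 → 75 ≥ 40
  queue-1: +20 → 20 < 50
  queue-2: +20 → 20 < 110
Round 2 — app-b pages on-call.
  edge-2: +20 → 20 < 60
  queue-1: +50 → 70 ≥ 50
  queue-2: +30 → 50 < 110
Round 3 — queue-1 pages on-call.
  edge-2: +30 → 50 < 60
No further pages.

no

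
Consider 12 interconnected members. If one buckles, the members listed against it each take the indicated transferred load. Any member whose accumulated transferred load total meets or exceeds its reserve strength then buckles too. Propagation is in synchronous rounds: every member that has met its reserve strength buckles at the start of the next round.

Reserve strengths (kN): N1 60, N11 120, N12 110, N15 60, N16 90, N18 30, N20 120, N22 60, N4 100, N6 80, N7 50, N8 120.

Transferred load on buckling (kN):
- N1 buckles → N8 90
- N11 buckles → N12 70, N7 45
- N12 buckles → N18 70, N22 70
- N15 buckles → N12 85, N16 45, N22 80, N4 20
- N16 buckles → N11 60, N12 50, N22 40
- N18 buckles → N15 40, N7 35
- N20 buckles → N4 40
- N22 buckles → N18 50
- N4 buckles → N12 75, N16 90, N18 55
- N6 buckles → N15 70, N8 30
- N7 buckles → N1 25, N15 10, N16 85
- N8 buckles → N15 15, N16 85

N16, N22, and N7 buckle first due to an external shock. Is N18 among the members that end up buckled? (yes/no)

Round 1 — N16, N22, N7 buckle (initial).
  N1: +25 → 25 < 60
  N11: +60 → 60 < 120
  N12: +50 → 50 < 110
  N15: +10 → 10 < 60
  N18: +50 → 50 ≥ 30
Round 2 — N18 buckles.
  N15: +40 → 50 < 60
No further bucklings.

yes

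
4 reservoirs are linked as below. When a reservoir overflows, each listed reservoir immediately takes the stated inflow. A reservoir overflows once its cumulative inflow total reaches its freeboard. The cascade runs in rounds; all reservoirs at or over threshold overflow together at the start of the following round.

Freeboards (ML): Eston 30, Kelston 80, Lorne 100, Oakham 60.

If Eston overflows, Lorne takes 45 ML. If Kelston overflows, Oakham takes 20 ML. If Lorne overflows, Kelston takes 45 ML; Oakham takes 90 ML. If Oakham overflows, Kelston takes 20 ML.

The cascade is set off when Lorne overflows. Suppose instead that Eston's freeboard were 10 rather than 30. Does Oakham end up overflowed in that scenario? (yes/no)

With Eston's freeboard at 10:
Round 1 — Lorne overflows (initial).
  Kelston: +45 → 45 < 80
  Oakham: +90 → 90 ≥ 60
Round 2 — Oakham overflows.
  Kelston: +20 → 65 < 80
No further overflows.

yes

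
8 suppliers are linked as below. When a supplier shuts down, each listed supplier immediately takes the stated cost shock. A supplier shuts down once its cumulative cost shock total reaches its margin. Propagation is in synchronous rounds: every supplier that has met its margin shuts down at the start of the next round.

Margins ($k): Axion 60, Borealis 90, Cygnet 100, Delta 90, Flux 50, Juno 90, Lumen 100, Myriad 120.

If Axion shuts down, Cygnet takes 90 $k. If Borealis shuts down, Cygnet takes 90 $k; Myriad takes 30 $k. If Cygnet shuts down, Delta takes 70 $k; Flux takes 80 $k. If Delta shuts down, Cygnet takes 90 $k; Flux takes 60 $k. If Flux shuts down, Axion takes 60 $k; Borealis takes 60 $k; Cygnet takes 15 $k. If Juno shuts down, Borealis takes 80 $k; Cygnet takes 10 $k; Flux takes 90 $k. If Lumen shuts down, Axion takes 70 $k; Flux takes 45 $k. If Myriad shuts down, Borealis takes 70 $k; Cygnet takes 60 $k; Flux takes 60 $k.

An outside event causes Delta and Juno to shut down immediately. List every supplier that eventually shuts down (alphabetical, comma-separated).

Round 1 — Delta, Juno shut down (initial).
  Borealis: +80 → 80 < 90
  Cygnet: +90+10 → 100 ≥ 100
  Flux: +60+90 → 150 ≥ 50
Round 2 — Cygnet, Flux shut down.
  Axion: +60 → 60 ≥ 60
  Borealis: +60 → 140 ≥ 90
Round 3 — Axion, Borealis shut down.
  Myriad: +30 → 30 < 120
No further shutdowns.

Axion, Borealis, Cygnet, Delta, Flux, Juno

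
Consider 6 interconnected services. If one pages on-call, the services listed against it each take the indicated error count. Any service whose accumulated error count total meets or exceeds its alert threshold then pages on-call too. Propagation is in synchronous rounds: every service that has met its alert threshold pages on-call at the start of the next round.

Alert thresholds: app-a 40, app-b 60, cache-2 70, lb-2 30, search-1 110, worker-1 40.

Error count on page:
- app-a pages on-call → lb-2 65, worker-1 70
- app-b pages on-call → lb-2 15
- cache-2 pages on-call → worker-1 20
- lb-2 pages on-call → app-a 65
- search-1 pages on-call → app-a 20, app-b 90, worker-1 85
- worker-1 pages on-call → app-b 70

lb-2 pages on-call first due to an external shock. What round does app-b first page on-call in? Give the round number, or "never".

4

Round 1 — lb-2 pages on-call (initial).
  app-a: +65 → 65 ≥ 40
Round 2 — app-a pages on-call.
  worker-1: +70 → 70 ≥ 40
Round 3 — worker-1 pages on-call.
  app-b: +70 → 70 ≥ 60
Round 4 — app-b pages on-call.
No further pages.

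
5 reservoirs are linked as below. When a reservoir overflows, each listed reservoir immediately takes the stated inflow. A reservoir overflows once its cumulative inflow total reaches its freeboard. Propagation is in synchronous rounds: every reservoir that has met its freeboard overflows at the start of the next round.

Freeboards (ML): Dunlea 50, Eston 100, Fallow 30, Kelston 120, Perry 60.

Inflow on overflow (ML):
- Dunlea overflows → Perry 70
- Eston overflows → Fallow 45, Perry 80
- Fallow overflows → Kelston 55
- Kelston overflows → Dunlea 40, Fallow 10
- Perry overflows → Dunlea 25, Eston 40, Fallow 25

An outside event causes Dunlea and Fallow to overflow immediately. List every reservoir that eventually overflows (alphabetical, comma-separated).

Dunlea, Fallow, Perry

Round 1 — Dunlea, Fallow overflow (initial).
  Kelston: +55 → 55 < 120
  Perry: +70 → 70 ≥ 60
Round 2 — Perry overflows.
  Eston: +40 → 40 < 100
No further overflows.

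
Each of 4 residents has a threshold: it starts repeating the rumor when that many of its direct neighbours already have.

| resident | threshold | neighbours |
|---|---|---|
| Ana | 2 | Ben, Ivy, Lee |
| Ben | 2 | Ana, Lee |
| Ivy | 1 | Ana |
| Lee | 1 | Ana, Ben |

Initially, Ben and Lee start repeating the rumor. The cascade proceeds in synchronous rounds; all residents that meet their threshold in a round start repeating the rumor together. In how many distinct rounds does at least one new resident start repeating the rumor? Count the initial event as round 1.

Round 1 — Ben, Lee start repeating the rumor (initial).
Round 2 — checking thresholds:
  Ana: 2 of 3 neighbours ≥ 2, starts repeating the rumor.
Round 3 — checking thresholds:
  Ivy: 1 of 1 neighbours ≥ 1, starts repeating the rumor.
Round 4 — no new spreads; cascade stops.

3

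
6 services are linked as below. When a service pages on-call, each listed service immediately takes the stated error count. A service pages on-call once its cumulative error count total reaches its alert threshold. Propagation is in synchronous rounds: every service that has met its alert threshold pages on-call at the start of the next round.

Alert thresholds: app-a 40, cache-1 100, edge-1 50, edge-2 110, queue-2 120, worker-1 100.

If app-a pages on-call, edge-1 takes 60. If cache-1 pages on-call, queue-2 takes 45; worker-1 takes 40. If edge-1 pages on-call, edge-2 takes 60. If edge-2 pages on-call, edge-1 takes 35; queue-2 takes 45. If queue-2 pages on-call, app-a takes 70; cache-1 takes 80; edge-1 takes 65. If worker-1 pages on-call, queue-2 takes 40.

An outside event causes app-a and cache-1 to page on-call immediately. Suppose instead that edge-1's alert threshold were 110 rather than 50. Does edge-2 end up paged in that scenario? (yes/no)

With edge-1's alert threshold at 110:
Round 1 — app-a, cache-1 page on-call (initial).
  edge-1: +60 → 60 < 110
  queue-2: +45 → 45 < 120
  worker-1: +40 → 40 < 100
No further pages.

no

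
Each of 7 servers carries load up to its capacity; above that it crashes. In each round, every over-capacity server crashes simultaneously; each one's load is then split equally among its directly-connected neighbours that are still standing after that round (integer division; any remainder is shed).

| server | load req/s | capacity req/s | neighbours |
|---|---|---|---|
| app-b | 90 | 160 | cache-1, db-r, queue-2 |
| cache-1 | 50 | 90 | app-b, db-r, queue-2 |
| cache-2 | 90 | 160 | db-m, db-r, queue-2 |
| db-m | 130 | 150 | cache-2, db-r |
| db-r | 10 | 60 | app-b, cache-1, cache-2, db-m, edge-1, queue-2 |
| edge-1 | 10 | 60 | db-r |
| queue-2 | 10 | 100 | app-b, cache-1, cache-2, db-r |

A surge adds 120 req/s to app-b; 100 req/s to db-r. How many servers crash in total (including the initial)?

Round 1 — app-b at 210 > 160; db-r at 110 > 60. app-b, db-r crash.
  app-b sheds 210 req/s to cache-1, queue-2: 105 each.
    cache-1: 50+105 = 155 > 90
    queue-2: 10+105 = 115 > 100
  db-r sheds 110 req/s to cache-1, cache-2, db-m, edge-1, queue-2: 22 each.
    cache-1: 155+22 = 177 > 90
    cache-2: 90+22 = 112 ≤ 160
    db-m: 130+22 = 152 > 150
    edge-1: 10+22 = 32 ≤ 60
    queue-2: 115+22 = 137 > 100
Round 2 — cache-1, db-m, queue-2 crash.
  cache-1 sheds 177 req/s: no online neighbours, lost.
  db-m sheds 152 req/s to cache-2: 152 each.
    cache-2: 112+152 = 264 > 160
  queue-2 sheds 137 req/s to cache-2: 137 each.
    cache-2: 264+137 = 401 > 160
Round 3 — cache-2 crashes.
  cache-2 sheds 401 req/s: no online neighbours, lost.
No further crashes.

6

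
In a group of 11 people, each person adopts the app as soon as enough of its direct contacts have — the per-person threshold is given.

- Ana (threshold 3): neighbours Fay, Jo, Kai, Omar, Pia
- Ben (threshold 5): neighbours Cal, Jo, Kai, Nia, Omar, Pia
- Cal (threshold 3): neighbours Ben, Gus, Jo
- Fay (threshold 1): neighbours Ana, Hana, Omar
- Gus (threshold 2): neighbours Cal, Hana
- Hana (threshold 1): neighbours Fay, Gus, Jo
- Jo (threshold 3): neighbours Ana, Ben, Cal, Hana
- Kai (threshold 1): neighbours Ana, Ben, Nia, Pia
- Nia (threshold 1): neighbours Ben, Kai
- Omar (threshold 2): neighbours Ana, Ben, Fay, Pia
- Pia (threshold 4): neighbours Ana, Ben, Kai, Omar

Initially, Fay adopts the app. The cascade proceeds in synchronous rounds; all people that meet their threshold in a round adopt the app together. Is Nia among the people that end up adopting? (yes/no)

no

Round 1 — Fay adopts the app (initial).
Round 2 — checking thresholds:
  Ana: 1 of 5 neighbours < 3, not yet.
  Hana: 1 of 3 neighbours ≥ 1, adopts the app.
  Omar: 1 of 4 neighbours < 2, not yet.
Round 3 — no new adoptions; cascade stops.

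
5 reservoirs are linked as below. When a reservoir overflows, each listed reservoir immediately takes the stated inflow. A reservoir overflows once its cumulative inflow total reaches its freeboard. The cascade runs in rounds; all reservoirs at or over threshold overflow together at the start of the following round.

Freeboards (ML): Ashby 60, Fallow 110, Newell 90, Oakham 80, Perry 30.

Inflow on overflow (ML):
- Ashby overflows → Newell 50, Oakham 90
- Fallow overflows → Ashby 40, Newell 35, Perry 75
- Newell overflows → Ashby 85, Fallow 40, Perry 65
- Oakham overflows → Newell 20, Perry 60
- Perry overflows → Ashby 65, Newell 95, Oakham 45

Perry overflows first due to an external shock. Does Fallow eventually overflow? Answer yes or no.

Round 1 — Perry overflows (initial).
  Ashby: +65 → 65 ≥ 60
  Newell: +95 → 95 ≥ 90
  Oakham: +45 → 45 < 80
Round 2 — Ashby, Newell overflow.
  Fallow: +40 → 40 < 110
  Oakham: +90 → 135 ≥ 80
Round 3 — Oakham overflows.
No further overflows.

no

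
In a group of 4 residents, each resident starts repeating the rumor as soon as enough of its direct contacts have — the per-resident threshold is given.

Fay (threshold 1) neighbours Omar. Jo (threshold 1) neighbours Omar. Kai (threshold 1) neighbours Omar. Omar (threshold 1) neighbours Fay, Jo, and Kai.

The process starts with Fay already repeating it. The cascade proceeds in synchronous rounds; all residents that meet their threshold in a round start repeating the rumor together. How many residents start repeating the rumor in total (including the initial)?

4

Round 1 — Fay starts repeating the rumor (initial).
Round 2 — checking thresholds:
  Omar: 1 of 3 neighbours ≥ 1, starts repeating the rumor.
Round 3 — checking thresholds:
  Jo: 1 of 1 neighbours ≥ 1, starts repeating the rumor.
  Kai: 1 of 1 neighbours ≥ 1, starts repeating the rumor.
Round 4 — no new spreads; cascade stops.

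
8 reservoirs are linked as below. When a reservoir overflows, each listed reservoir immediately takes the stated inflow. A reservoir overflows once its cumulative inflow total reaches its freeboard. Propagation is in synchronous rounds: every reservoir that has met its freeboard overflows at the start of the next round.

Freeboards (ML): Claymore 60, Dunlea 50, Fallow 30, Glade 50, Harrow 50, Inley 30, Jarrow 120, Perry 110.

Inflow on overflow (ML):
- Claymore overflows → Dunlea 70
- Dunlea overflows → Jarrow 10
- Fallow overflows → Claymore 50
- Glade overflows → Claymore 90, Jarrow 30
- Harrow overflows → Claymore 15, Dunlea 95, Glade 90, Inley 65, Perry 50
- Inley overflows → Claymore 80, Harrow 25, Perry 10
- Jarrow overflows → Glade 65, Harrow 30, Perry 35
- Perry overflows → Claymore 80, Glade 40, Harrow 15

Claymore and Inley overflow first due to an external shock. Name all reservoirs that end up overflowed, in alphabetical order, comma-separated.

Claymore, Dunlea, Inley

Round 1 — Claymore, Inley overflow (initial).
  Dunlea: +70 → 70 ≥ 50
  Harrow: +25 → 25 < 50
  Perry: +10 → 10 < 110
Round 2 — Dunlea overflows.
  Jarrow: +10 → 10 < 120
No further overflows.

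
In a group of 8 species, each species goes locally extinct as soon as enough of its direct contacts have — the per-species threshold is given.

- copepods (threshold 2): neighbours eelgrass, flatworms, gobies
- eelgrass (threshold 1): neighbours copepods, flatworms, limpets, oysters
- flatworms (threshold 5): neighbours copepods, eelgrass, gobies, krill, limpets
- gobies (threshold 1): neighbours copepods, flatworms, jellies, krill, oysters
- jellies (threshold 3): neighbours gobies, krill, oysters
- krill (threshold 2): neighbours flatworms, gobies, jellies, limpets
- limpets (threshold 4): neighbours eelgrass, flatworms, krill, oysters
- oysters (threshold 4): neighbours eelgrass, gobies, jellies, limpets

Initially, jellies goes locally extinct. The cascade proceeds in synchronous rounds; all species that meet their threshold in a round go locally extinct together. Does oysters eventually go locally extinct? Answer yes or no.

no

Round 1 — jellies goes locally extinct (initial).
Round 2 — checking thresholds:
  gobies: 1 of 5 neighbours ≥ 1, goes locally extinct.
  krill: 1 of 4 neighbours < 2, below threshold.
  oysters: 1 of 4 neighbours < 4, below threshold.
Round 3 — checking thresholds:
  copepods: 1 of 3 neighbours < 2, below threshold.
  flatworms: 1 of 5 neighbours < 5, below threshold.
  krill: 2 of 4 neighbours ≥ 2, goes locally extinct.
  oysters: 2 of 4 neighbours < 4, below threshold.
Round 4 — no new extinctions; cascade stops.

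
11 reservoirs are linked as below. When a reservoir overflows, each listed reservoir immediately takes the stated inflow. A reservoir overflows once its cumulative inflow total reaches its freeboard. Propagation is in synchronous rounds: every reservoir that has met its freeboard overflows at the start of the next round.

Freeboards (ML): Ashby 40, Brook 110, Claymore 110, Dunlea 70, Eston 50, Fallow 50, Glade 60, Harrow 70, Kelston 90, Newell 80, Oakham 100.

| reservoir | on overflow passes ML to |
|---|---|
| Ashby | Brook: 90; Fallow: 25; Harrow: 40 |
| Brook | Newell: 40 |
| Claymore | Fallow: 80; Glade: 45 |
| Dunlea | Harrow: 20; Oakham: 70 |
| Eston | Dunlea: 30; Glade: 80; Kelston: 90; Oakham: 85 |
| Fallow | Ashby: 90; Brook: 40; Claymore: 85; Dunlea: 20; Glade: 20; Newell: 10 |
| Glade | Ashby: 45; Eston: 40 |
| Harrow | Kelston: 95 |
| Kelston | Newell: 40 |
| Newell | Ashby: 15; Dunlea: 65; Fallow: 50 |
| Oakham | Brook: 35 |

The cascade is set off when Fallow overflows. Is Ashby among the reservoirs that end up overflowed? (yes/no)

Round 1 — Fallow overflows (initial).
  Ashby: +90 → 90 ≥ 40
  Brook: +40 → 40 < 110
  Claymore: +85 → 85 < 110
  Dunlea: +20 → 20 < 70
  Glade: +20 → 20 < 60
  Newell: +10 → 10 < 80
Round 2 — Ashby overflows.
  Brook: +90 → 130 ≥ 110
  Harrow: +40 → 40 < 70
Round 3 — Brook overflows.
  Newell: +40 → 50 < 80
No further overflows.

yes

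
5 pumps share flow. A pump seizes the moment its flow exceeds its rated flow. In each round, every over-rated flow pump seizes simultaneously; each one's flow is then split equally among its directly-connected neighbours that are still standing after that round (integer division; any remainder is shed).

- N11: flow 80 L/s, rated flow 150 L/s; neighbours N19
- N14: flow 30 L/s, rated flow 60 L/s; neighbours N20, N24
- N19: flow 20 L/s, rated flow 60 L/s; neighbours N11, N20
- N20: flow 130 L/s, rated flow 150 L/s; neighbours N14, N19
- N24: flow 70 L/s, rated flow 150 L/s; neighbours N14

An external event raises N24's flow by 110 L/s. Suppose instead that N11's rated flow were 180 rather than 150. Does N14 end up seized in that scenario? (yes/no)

With N11's rated flow at 180:
Round 1 — N24 at 180 > 150. N24 seizes.
  N24 sheds 180 L/s to N14: 180 each.
    N14: 30+180 = 210 > 60
Round 2 — N14 seizes.
  N14 sheds 210 L/s to N20: 210 each.
    N20: 130+210 = 340 > 150
Round 3 — N20 seizes.
  N20 sheds 340 L/s to N19: 340 each.
    N19: 20+340 = 360 > 60
Round 4 — N19 seizes.
  N19 sheds 360 L/s to N11: 360 each.
    N11: 80+360 = 440 > 180
Round 5 — N11 seizes.
  N11 sheds 440 L/s: no online neighbours, lost.
No further seizures.

yes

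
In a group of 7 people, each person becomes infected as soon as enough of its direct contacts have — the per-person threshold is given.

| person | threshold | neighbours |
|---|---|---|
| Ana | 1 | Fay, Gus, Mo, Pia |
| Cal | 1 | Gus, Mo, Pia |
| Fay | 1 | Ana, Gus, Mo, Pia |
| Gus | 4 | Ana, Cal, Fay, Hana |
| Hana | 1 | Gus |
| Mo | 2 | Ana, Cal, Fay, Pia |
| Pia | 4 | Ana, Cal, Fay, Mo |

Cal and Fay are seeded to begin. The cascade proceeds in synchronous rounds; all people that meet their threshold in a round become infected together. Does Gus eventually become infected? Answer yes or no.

no

Round 1 — Cal, Fay become infected (initial).
Round 2 — checking thresholds:
  Ana: 1 of 4 neighbours ≥ 1, becomes infected.
  Gus: 2 of 4 neighbours < 4, not yet.
  Mo: 2 of 4 neighbours ≥ 2, becomes infected.
  Pia: 2 of 4 neighbours < 4, not yet.
Round 3 — checking thresholds:
  Gus: 3 of 4 neighbours < 4, not yet.
  Pia: 4 of 4 neighbours ≥ 4, becomes infected.
Round 4 — no new infections; cascade stops.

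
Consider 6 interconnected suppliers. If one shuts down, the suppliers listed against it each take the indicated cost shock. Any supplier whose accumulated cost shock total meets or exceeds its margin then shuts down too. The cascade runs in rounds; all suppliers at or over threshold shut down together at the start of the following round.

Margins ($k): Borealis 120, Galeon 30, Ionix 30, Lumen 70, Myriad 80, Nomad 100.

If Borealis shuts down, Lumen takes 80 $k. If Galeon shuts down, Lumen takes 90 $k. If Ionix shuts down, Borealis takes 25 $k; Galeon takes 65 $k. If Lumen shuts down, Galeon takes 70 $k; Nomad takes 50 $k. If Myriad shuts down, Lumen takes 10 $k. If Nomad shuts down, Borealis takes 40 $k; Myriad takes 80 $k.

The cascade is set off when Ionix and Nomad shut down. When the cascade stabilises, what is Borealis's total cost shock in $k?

Round 1 — Ionix, Nomad shut down (initial).
  Borealis: +25+40 → 65 < 120
  Galeon: +65 → 65 ≥ 30
  Myriad: +80 → 80 ≥ 80
Round 2 — Galeon, Myriad shut down.
  Lumen: +90+10 → 100 ≥ 70
Round 3 — Lumen shuts down.
No further shutdowns.

65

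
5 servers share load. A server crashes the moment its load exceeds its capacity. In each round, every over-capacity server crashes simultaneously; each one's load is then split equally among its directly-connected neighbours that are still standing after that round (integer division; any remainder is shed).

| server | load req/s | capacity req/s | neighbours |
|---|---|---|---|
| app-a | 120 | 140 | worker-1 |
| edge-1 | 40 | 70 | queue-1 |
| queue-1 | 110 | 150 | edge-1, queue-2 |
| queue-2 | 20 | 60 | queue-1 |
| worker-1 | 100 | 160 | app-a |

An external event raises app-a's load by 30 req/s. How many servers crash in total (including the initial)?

2

Round 1 — app-a at 150 > 140. app-a crashes.
  app-a sheds 150 req/s to worker-1: 150 each.
    worker-1: 100+150 = 250 > 160
Round 2 — worker-1 crashes.
  worker-1 sheds 250 req/s: no online neighbours, lost.
No further crashes.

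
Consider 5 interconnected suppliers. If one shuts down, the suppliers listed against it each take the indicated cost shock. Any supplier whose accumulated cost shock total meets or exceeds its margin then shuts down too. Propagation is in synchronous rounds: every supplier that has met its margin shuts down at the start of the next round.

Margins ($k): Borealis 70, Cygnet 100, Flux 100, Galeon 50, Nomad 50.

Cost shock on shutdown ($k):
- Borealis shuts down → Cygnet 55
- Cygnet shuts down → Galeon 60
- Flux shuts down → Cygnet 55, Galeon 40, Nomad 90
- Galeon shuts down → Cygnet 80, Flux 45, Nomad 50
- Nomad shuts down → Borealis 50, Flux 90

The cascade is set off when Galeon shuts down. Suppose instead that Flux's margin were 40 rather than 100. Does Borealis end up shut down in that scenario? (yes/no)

With Flux's margin at 40:
Round 1 — Galeon shuts down (initial).
  Cygnet: +80 → 80 < 100
  Flux: +45 → 45 ≥ 40
  Nomad: +50 → 50 ≥ 50
Round 2 — Flux, Nomad shut down.
  Borealis: +50 → 50 < 70
  Cygnet: +55 → 135 ≥ 100
Round 3 — Cygnet shuts down.
No further shutdowns.

no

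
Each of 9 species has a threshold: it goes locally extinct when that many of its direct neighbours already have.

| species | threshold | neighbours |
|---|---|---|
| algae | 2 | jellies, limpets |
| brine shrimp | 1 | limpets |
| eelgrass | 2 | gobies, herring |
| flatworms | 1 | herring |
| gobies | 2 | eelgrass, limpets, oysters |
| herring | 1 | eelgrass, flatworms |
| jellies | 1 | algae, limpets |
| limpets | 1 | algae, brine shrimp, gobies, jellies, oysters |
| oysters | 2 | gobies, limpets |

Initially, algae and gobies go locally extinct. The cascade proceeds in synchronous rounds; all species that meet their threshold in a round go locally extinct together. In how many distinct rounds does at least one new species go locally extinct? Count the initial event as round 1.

Round 1 — algae, gobies go locally extinct (initial).
Round 2 — checking thresholds:
  eelgrass: 1 of 2 neighbours < 2, holds.
  jellies: 1 of 2 neighbours ≥ 1, goes locally extinct.
  limpets: 2 of 5 neighbours ≥ 1, goes locally extinct.
  oysters: 1 of 2 neighbours < 2, holds.
Round 3 — checking thresholds:
  brine shrimp: 1 of 1 neighbours ≥ 1, goes locally extinct.
  eelgrass: 1 of 2 neighbours < 2, holds.
  oysters: 2 of 2 neighbours ≥ 2, goes locally extinct.
Round 4 — no new extinctions; cascade stops.

3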